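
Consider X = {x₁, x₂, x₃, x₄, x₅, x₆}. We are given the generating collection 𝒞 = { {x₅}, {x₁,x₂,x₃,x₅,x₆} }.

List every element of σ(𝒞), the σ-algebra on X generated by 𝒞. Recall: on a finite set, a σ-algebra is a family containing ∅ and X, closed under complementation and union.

σ(𝒞) = { ∅, {x₄}, {x₅}, {x₄,x₅}, {x₁,x₂,x₃,x₆}, {x₁,x₂,x₃,x₄,x₆}, {x₁,x₂,x₃,x₅,x₆}, X }

Check:
Take S₀ = 𝒞 ∪ {∅, X} = { ∅, {x₅}, {x₁,x₂,x₃,x₅,x₆}, X }.
Iteration 1 (2 new):
  {x₄}  = {x₁,x₂,x₃,x₅,x₆}ᶜ
  {x₁,x₂,x₃,x₄,x₆}  = {x₅}ᶜ
  (now 6)
Iteration 2 adds 1:
  {x₄,x₅}  = {x₄} ∪ {x₅}
  (now 7)
Iteration 3. New:
  {x₁,x₂,x₃,x₆}  = {x₄,x₅}ᶜ
  (now 8)
Iteration 4: no new sets; the family is a σ-algebra.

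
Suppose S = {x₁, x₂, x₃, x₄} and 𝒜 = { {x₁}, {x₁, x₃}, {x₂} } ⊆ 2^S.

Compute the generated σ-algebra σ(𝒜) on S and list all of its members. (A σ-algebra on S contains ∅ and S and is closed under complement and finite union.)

σ(𝒜) = { ∅, {x₁}, {x₂}, {x₃}, {x₄}, {x₁, x₂}, {x₁, x₃}, {x₁, x₄}, {x₂, x₃}, {x₂, x₄}, {x₃, x₄}, {x₁, x₂, x₃}, {x₁, x₂, x₄}, {x₁, x₃, x₄}, {x₂, x₃, x₄}, S }

Working:
Initial family (5 sets): { ∅, {x₁}, {x₂}, {x₁, x₃}, S }.
Round 1: +5 →
  {x₁, x₂}  = {x₂} ∪ {x₁}
  {x₂, x₄}  = S∖{x₁, x₃}
  {x₁, x₂, x₃}  = {x₁, x₃} ∪ {x₂}
  {x₁, x₃, x₄}  = S∖{x₂}
  {x₂, x₃, x₄}  = S∖{x₁}
  — 10 sets.
Round 2: +3 →
  {x₄}  = S∖{x₁, x₂, x₃}
  {x₃, x₄}  = S∖{x₁, x₂}
  {x₁, x₂, x₄}  = {x₁, x₂} ∪ {x₂, x₄}
  — 13 sets.
Round 3 (2 new):
  {x₃}  = S∖{x₁, x₂, x₄}
  {x₁, x₄}  = {x₄} ∪ {x₁}
  — 15 sets.
Round 4. New:
  {x₂, x₃}  = S∖{x₁, x₄}
  — 16 sets.
Round 5: no new sets; the family is a σ-algebra.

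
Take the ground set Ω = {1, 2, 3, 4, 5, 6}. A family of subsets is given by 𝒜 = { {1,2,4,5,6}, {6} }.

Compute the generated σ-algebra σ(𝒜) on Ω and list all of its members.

σ(𝒜) = { {}, {3}, {6}, {3,6}, {1,2,4,5}, {1,2,3,4,5}, {1,2,4,5,6}, Ω }

Check:
Take S₀ = 𝒜 ∪ {∅, Ω} = { {}, {6}, {1,2,4,5,6}, Ω }.
Iteration 1: +2 →
  {3}  = {1,2,4,5,6}ᶜ
  {1,2,3,4,5}  = {6}ᶜ
  |family| = 6
Iteration 2: +1 →
  {3,6}  = {3} ∪ {6}
  |family| = 7
Iteration 3: 1 new —
  {1,2,4,5}  = {3,6}ᶜ
  |family| = 8
Iteration 4: already closed under ᶜ and ∪.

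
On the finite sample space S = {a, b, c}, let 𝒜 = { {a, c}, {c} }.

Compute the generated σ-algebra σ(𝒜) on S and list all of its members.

Take S₀ = 𝒜 ∪ {∅, S} = { {}, {c}, {a, c}, S }.
Iteration 1. New:
  {b}  = {a, c}ᶜ
  {a, b}  = {c}ᶜ
  (now 6)
Iteration 2 adds 1:
  {b, c}  = {c} ∪ {b}
  (now 7)
Iteration 3: 1 new —
  {a}  = {b, c}ᶜ
  (now 8)
Iteration 4: stable.

Therefore σ(𝒜) = { {}, {a}, {b}, {c}, {a, b}, {a, c}, {b, c}, S } (|σ(𝒜)| = 8).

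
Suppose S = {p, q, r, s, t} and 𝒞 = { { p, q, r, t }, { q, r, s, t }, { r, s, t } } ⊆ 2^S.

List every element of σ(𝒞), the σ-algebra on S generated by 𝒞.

Take S₀ = 𝒞 ∪ {∅, S} = { ∅, { r, s, t }, { p, q, r, t }, { q, r, s, t }, S }.
Pass 1 adds 3:
  { p }  = complement { q, r, s, t }
  { s }  = complement { p, q, r, t }
  { p, q }  = complement { r, s, t }
  |family| = 8
Pass 2 adds 3:
  { p, s }  = { s } ∪ { p }
  { p, q, s }  = { s } ∪ { p, q }
  { p, r, s, t }  = { r, s, t } ∪ { p }
  |family| = 11
Pass 3. New:
  { q }  = complement { p, r, s, t }
  { r, t }  = complement { p, q, s }
  { q, r, t }  = complement { p, s }
  |family| = 14
Pass 4: +2 →
  { q, s }  = { s } ∪ { q }
  { p, r, t }  = { r, t } ∪ { p }
  |family| = 16
Pass 5: stable.

Therefore σ(𝒞) = { ∅, { p }, { q }, { s }, { p, q }, { p, s }, { q, s }, { r, t }, { p, q, s }, { p, r, t }, { q, r, t }, { r, s, t }, { p, q, r, t }, { p, r, s, t }, { q, r, s, t }, S } (|σ(𝒞)| = 16).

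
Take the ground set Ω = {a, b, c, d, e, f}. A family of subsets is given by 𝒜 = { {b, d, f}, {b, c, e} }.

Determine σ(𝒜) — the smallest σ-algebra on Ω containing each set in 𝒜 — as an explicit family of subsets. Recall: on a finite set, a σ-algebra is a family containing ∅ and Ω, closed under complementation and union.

|σ(𝒜)| = 16.  σ(𝒜) = { ∅, {a}, {b}, {a, b}, {c, e}, {d, f}, {a, c, e}, {a, d, f}, {b, c, e}, {b, d, f}, {a, b, c, e}, {a, b, d, f}, {c, d, e, f}, {a, c, d, e, f}, {b, c, d, e, f}, Ω }

Trace:
Initial family (4 sets): { ∅, {b, c, e}, {b, d, f}, Ω }.
Step 1 adds 3:
  {a, c, e}  = ᶜ of {b, d, f}
  {a, d, f}  = ᶜ of {b, c, e}
  {b, c, d, e, f}  = {b, d, f} ∪ {b, c, e}
  — 7 sets.
Step 2: +4 →
  {a}  = ᶜ of {b, c, d, e, f}
  {a, b, c, e}  = {b, c, e} ∪ {a, c, e}
  {a, b, d, f}  = {b, d, f} ∪ {a, d, f}
  {a, c, d, e, f}  = {a, c, e} ∪ {a, d, f}
  — 11 sets.
Step 3: 3 new —
  {b}  = ᶜ of {a, c, d, e, f}
  {c, e}  = ᶜ of {a, b, d, f}
  {d, f}  = ᶜ of {a, b, c, e}
  — 14 sets.
Step 4. New:
  {a, b}  = {b} ∪ {a}
  {c, d, e, f}  = {c, e} ∪ {d, f}
  — 16 sets.
Step 5: already closed under ᶜ and ∪.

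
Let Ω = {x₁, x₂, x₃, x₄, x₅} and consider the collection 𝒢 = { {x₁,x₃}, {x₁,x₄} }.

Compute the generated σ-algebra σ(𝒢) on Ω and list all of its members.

Take S₀ = 𝒢 ∪ {∅, Ω} = { {}, {x₁,x₃}, {x₁,x₄}, Ω }.
Pass 1. New:
  {x₁,x₃,x₄}  = {x₁,x₃} ∪ {x₁,x₄}
  {x₂,x₃,x₅}  = {x₁,x₄}ᶜ
  {x₂,x₄,x₅}  = {x₁,x₃}ᶜ
  |family| = 7
Pass 2: +4 →
  {x₂,x₅}  = {x₁,x₃,x₄}ᶜ
  {x₁,x₂,x₃,x₅}  = {x₂,x₃,x₅} ∪ {x₁,x₃}
  {x₁,x₂,x₄,x₅}  = {x₁,x₄} ∪ {x₂,x₄,x₅}
  {x₂,x₃,x₄,x₅}  = {x₂,x₃,x₅} ∪ {x₂,x₄,x₅}
  |family| = 11
Pass 3 adds 3:
  {x₁}  = {x₂,x₃,x₄,x₅}ᶜ
  {x₃}  = {x₁,x₂,x₄,x₅}ᶜ
  {x₄}  = {x₁,x₂,x₃,x₅}ᶜ
  |family| = 14
Pass 4 (2 new):
  {x₃,x₄}  = {x₃} ∪ {x₄}
  {x₁,x₂,x₅}  = {x₂,x₅} ∪ {x₁}
  |family| = 16
Pass 5: stable.

σ(𝒢) = { {}, {x₁}, {x₃}, {x₄}, {x₁,x₃}, {x₁,x₄}, {x₂,x₅}, {x₃,x₄}, {x₁,x₂,x₅}, {x₁,x₃,x₄}, {x₂,x₃,x₅}, {x₂,x₄,x₅}, {x₁,x₂,x₃,x₅}, {x₁,x₂,x₄,x₅}, {x₂,x₃,x₄,x₅}, Ω }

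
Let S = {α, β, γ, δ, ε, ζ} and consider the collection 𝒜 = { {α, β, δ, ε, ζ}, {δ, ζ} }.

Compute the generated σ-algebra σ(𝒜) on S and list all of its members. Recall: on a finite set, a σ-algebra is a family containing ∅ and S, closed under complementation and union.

Initial family (4 sets): { ∅, {δ, ζ}, {α, β, δ, ε, ζ}, S }.
Step 1. New:
  {γ}  = S∖{α, β, δ, ε, ζ}
  {α, β, γ, ε}  = S∖{δ, ζ}
  [6 total]
Step 2 (1 new):
  {γ, δ, ζ}  = {γ} ∪ {δ, ζ}
  [7 total]
Step 3 (1 new):
  {α, β, ε}  = S∖{γ, δ, ζ}
  [8 total]
Step 4: already closed under ᶜ and ∪.

σ(𝒜) = { ∅, {γ}, {δ, ζ}, {α, β, ε}, {γ, δ, ζ}, {α, β, γ, ε}, {α, β, δ, ε, ζ}, S }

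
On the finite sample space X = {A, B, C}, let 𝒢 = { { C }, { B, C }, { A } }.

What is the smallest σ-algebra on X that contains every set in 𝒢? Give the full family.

Seed the family with 𝒢 together with ∅ and X: { ∅, { A }, { C }, { B, C }, X }.
Pass 1: 2 new —
  { A, B }  = { C }ᶜ
  { A, C }  = { C } ∪ { A }
  [7 total]
Pass 2: +1 →
  { B }  = { A, C }ᶜ
  [8 total]
Pass 3 adds nothing — fixpoint reached.

Hence σ(𝒢) has 8 members: { ∅, { A }, { B }, { C }, { A, B }, { A, C }, { B, C }, X }.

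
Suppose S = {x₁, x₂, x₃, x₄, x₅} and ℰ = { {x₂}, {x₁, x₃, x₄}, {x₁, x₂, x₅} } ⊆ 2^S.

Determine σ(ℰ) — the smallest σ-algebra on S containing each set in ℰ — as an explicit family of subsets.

Begin from { ∅, {x₂}, {x₁, x₂, x₅}, {x₁, x₃, x₄}, S } (that is, ℰ plus ∅ and S).
Round 1: +4 →
  {x₂, x₅}  = complement {x₁, x₃, x₄}
  {x₃, x₄}  = complement {x₁, x₂, x₅}
  {x₁, x₂, x₃, x₄}  = {x₁, x₃, x₄} ∪ {x₂}
  {x₁, x₃, x₄, x₅}  = complement {x₂}
  (now 9)
Round 2: +3 →
  {x₅}  = complement {x₁, x₂, x₃, x₄}
  {x₂, x₃, x₄}  = {x₃, x₄} ∪ {x₂}
  {x₂, x₃, x₄, x₅}  = {x₂, x₅} ∪ {x₃, x₄}
  (now 12)
Round 3. New:
  {x₁}  = complement {x₂, x₃, x₄, x₅}
  {x₁, x₅}  = complement {x₂, x₃, x₄}
  {x₃, x₄, x₅}  = {x₃, x₄} ∪ {x₅}
  (now 15)
Round 4 (1 new):
  {x₁, x₂}  = complement {x₃, x₄, x₅}
  (now 16)
Round 5 adds nothing — fixpoint reached.

Hence σ(ℰ) has 16 members: { ∅, {x₁}, {x₂}, {x₅}, {x₁, x₂}, {x₁, x₅}, {x₂, x₅}, {x₃, x₄}, {x₁, x₂, x₅}, {x₁, x₃, x₄}, {x₂, x₃, x₄}, {x₃, x₄, x₅}, {x₁, x₂, x₃, x₄}, {x₁, x₃, x₄, x₅}, {x₂, x₃, x₄, x₅}, S }.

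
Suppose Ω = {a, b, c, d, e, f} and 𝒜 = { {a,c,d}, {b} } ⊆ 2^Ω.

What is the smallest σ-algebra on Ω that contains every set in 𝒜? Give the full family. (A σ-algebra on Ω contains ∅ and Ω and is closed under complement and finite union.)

σ(𝒜) (8 sets): { {}, {b}, {e,f}, {a,c,d}, {b,e,f}, {a,b,c,d}, {a,c,d,e,f}, Ω }

Check:
Seed the family with 𝒜 together with ∅ and Ω: { {}, {b}, {a,c,d}, Ω }.
Pass 1 (3 new):
  {b,e,f}  = ᶜ of {a,c,d}
  {a,b,c,d}  = {b} ∪ {a,c,d}
  {a,c,d,e,f}  = ᶜ of {b}
  — 7 sets.
Pass 2 (1 new):
  {e,f}  = ᶜ of {a,b,c,d}
  — 8 sets.
Pass 3: stable.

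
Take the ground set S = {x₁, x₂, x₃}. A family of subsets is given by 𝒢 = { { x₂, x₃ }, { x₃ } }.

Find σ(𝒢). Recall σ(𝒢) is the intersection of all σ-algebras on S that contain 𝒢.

σ(𝒢) = { {  }, { x₁ }, { x₂ }, { x₃ }, { x₁, x₂ }, { x₁, x₃ }, { x₂, x₃ }, S }

Trace:
Initial family (4 sets): { {  }, { x₃ }, { x₂, x₃ }, S }.
Iteration 1: +2 →
  { x₁ }  = complement { x₂, x₃ }
  { x₁, x₂ }  = complement { x₃ }
  [6 total]
Iteration 2 adds 1:
  { x₁, x₃ }  = { x₃ } ∪ { x₁ }
  [7 total]
Iteration 3 (1 new):
  { x₂ }  = complement { x₁, x₃ }
  [8 total]
Iteration 4: stable.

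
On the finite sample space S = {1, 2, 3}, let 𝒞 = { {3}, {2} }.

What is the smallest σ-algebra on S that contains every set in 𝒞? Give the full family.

σ(𝒞) (8 sets): { {}, {1}, {2}, {3}, {1, 2}, {1, 3}, {2, 3}, S }

Derivation:
Initial family (4 sets): { {}, {2}, {3}, S }.
Pass 1: +3 →
  {1, 2}  = {3}ᶜ
  {1, 3}  = {2}ᶜ
  {2, 3}  = {3} ∪ {2}
  — 7 sets.
Pass 2 (1 new):
  {1}  = {2, 3}ᶜ
  — 8 sets.
Pass 3 adds nothing — fixpoint reached.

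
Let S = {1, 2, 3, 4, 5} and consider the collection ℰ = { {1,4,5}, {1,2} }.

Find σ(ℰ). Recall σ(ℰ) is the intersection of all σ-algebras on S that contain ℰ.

Take S₀ = ℰ ∪ {∅, S} = { {}, {1,2}, {1,4,5}, S }.
Step 1: 3 new —
  {2,3}  = complement {1,4,5}
  {3,4,5}  = complement {1,2}
  {1,2,4,5}  = {1,2} ∪ {1,4,5}
  |family| = 7
Step 2 (4 new):
  {3}  = complement {1,2,4,5}
  {1,2,3}  = {2,3} ∪ {1,2}
  {1,3,4,5}  = {1,4,5} ∪ {3,4,5}
  {2,3,4,5}  = {3,4,5} ∪ {2,3}
  |family| = 11
Step 3: +3 →
  {1}  = complement {2,3,4,5}
  {2}  = complement {1,3,4,5}
  {4,5}  = complement {1,2,3}
  |family| = 14
Step 4 (2 new):
  {1,3}  = {3} ∪ {1}
  {2,4,5}  = {4,5} ∪ {2}
  |family| = 16
Step 5: closed — nothing new.

|σ(ℰ)| = 16.  σ(ℰ) = { {}, {1}, {2}, {3}, {1,2}, {1,3}, {2,3}, {4,5}, {1,2,3}, {1,4,5}, {2,4,5}, {3,4,5}, {1,2,4,5}, {1,3,4,5}, {2,3,4,5}, S }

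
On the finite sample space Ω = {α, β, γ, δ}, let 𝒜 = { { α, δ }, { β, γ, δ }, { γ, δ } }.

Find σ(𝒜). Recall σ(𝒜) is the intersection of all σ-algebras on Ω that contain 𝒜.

Take S₀ = 𝒜 ∪ {∅, Ω} = { {}, { α, δ }, { γ, δ }, { β, γ, δ }, Ω }.
Step 1: +4 →
  { α }  = Ω∖{ β, γ, δ }
  { α, β }  = Ω∖{ γ, δ }
  { β, γ }  = Ω∖{ α, δ }
  { α, γ, δ }  = { γ, δ } ∪ { α, δ }
  (now 9)
Step 2 (3 new):
  { β }  = Ω∖{ α, γ, δ }
  { α, β, γ }  = { α, β } ∪ { β, γ }
  { α, β, δ }  = { α, β } ∪ { α, δ }
  (now 12)
Step 3 (2 new):
  { γ }  = Ω∖{ α, β, δ }
  { δ }  = Ω∖{ α, β, γ }
  (now 14)
Step 4: +2 →
  { α, γ }  = { γ } ∪ { α }
  { β, δ }  = { δ } ∪ { β }
  (now 16)
After Step 5 the family is unchanged; done.

|σ(𝒜)| = 16.  σ(𝒜) = { {}, { α }, { β }, { γ }, { δ }, { α, β }, { α, γ }, { α, δ }, { β, γ }, { β, δ }, { γ, δ }, { α, β, γ }, { α, β, δ }, { α, γ, δ }, { β, γ, δ }, Ω }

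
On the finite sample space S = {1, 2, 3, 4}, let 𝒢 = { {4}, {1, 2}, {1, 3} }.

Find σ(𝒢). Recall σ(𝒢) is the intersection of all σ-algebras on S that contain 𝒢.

Initial family (5 sets): { {}, {4}, {1, 2}, {1, 3}, S }.
Pass 1 (5 new):
  {2, 4}  = S∖{1, 3}
  {3, 4}  = S∖{1, 2}
  {1, 2, 3}  = S∖{4}
  {1, 2, 4}  = {1, 2} ∪ {4}
  {1, 3, 4}  = {1, 3} ∪ {4}
Pass 2 (3 new):
  {2}  = S∖{1, 3, 4}
  {3}  = S∖{1, 2, 4}
  {2, 3, 4}  = {3, 4} ∪ {2, 4}
Pass 3: +2 →
  {1}  = S∖{2, 3, 4}
  {2, 3}  = {3} ∪ {2}
Pass 4. New:
  {1, 4}  = S∖{2, 3}
Pass 5 adds nothing — fixpoint reached.

σ(𝒢) = { {}, {1}, {2}, {3}, {4}, {1, 2}, {1, 3}, {1, 4}, {2, 3}, {2, 4}, {3, 4}, {1, 2, 3}, {1, 2, 4}, {1, 3, 4}, {2, 3, 4}, S }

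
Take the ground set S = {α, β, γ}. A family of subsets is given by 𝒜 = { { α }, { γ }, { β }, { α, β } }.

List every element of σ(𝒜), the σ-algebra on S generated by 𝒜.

σ(𝒜) = { {  }, { α }, { β }, { γ }, { α, β }, { α, γ }, { β, γ }, S }

Trace:
Begin from { {  }, { α }, { β }, { γ }, { α, β }, S } (that is, 𝒜 plus ∅ and S).
Step 1 (2 new):
  { α, γ }  = { β }ᶜ
  { β, γ }  = { α }ᶜ
After Step 2 the family is unchanged; done.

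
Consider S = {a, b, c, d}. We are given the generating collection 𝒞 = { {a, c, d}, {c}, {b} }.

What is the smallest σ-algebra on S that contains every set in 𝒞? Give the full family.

σ(𝒞) = { {}, {b}, {c}, {a, d}, {b, c}, {a, b, d}, {a, c, d}, S }

Check:
Start: 𝒞 ∪ {∅, S} = { {}, {b}, {c}, {a, c, d}, S }.
Step 1 (2 new):
  {b, c}  = {c} ∪ {b}
  {a, b, d}  = S∖{c}
  — 7 sets.
Step 2 (1 new):
  {a, d}  = S∖{b, c}
  — 8 sets.
Step 3: already closed under ᶜ and ∪.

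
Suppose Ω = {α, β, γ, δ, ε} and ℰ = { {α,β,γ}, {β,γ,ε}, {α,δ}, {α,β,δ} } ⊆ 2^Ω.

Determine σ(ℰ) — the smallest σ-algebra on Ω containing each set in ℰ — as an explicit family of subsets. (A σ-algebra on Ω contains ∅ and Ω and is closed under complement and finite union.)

Answer: σ(ℰ) = { ∅, {α}, {β}, {γ}, {δ}, {ε}, {α,β}, {α,γ}, {α,δ}, {α,ε}, {β,γ}, {β,δ}, {β,ε}, {γ,δ}, {γ,ε}, {δ,ε}, {α,β,γ}, {α,β,δ}, {α,β,ε}, {α,γ,δ}, {α,γ,ε}, {α,δ,ε}, {β,γ,δ}, {β,γ,ε}, {β,δ,ε}, {γ,δ,ε}, {α,β,γ,δ}, {α,β,γ,ε}, {α,β,δ,ε}, {α,γ,δ,ε}, {β,γ,δ,ε}, Ω }

Derivation:
Initial family (6 sets): { ∅, {α,δ}, {α,β,γ}, {α,β,δ}, {β,γ,ε}, Ω }.
Round 1 (4 new):
  {γ,ε}  = Ω∖{α,β,δ}
  {δ,ε}  = Ω∖{α,β,γ}
  {α,β,γ,δ}  = {α,β,γ} ∪ {α,δ}
  {α,β,γ,ε}  = {β,γ,ε} ∪ {α,β,γ}
  [10 total]
Round 2 adds 7:
  {δ}  = Ω∖{α,β,γ,ε}
  {ε}  = Ω∖{α,β,γ,δ}
  {α,δ,ε}  = {δ,ε} ∪ {α,δ}
  {γ,δ,ε}  = {δ,ε} ∪ {γ,ε}
  {α,β,δ,ε}  = {α,β,δ} ∪ {δ,ε}
  {α,γ,δ,ε}  = {α,δ} ∪ {γ,ε}
  {β,γ,δ,ε}  = {δ,ε} ∪ {β,γ,ε}
  [17 total]
Round 3: 5 new —
  {α}  = Ω∖{β,γ,δ,ε}
  {β}  = Ω∖{α,γ,δ,ε}
  {γ}  = Ω∖{α,β,δ,ε}
  {α,β}  = Ω∖{γ,δ,ε}
  {β,γ}  = Ω∖{α,δ,ε}
  [22 total]
Round 4 (10 new):
  {α,γ}  = {γ} ∪ {α}
  {α,ε}  = {ε} ∪ {α}
  {β,δ}  = {β} ∪ {δ}
  {β,ε}  = {β} ∪ {ε}
  {γ,δ}  = {γ} ∪ {δ}
  {α,β,ε}  = {α,β} ∪ {ε}
  {α,γ,δ}  = {γ} ∪ {α,δ}
  {α,γ,ε}  = {γ,ε} ∪ {α}
  {β,γ,δ}  = {β,γ} ∪ {δ}
  {β,δ,ε}  = {β} ∪ {δ,ε}
  [32 total]
Round 5: stable.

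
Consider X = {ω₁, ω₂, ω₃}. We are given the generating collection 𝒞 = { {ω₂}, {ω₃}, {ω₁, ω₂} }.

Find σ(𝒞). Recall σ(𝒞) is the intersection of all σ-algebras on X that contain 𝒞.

|σ(𝒞)| = 8.  σ(𝒞) = { {}, {ω₁}, {ω₂}, {ω₃}, {ω₁, ω₂}, {ω₁, ω₃}, {ω₂, ω₃}, X }

Working:
Take S₀ = 𝒞 ∪ {∅, X} = { {}, {ω₂}, {ω₃}, {ω₁, ω₂}, X }.
Iteration 1 adds 2:
  {ω₁, ω₃}  = {ω₂}ᶜ
  {ω₂, ω₃}  = {ω₃} ∪ {ω₂}
  (now 7)
Iteration 2: 1 new —
  {ω₁}  = {ω₂, ω₃}ᶜ
  (now 8)
Iteration 3: already closed under ᶜ and ∪.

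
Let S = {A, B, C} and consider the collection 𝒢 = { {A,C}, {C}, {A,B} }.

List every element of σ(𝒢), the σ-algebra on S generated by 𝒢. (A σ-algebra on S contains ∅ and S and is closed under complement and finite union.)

Answer: σ(𝒢) = { ∅, {A}, {B}, {C}, {A,B}, {A,C}, {B,C}, S }

Check:
Seed the family with 𝒢 together with ∅ and S: { ∅, {C}, {A,B}, {A,C}, S }.
Iteration 1 adds 1:
  {B}  = {A,C}ᶜ
  [6 total]
Iteration 2: 1 new —
  {B,C}  = {C} ∪ {B}
  [7 total]
Iteration 3: +1 →
  {A}  = {B,C}ᶜ
  [8 total]
Iteration 4: closed — nothing new.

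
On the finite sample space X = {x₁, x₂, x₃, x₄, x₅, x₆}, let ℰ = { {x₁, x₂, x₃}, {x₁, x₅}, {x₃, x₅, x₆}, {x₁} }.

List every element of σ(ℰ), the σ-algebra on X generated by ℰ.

σ(ℰ) = { {}, {x₁}, {x₂}, {x₃}, {x₄}, {x₅}, {x₆}, {x₁, x₂}, {x₁, x₃}, {x₁, x₄}, {x₁, x₅}, {x₁, x₆}, {x₂, x₃}, {x₂, x₄}, {x₂, x₅}, {x₂, x₆}, {x₃, x₄}, {x₃, x₅}, {x₃, x₆}, {x₄, x₅}, {x₄, x₆}, {x₅, x₆}, {x₁, x₂, x₃}, {x₁, x₂, x₄}, {x₁, x₂, x₅}, {x₁, x₂, x₆}, {x₁, x₃, x₄}, {x₁, x₃, x₅}, {x₁, x₃, x₆}, {x₁, x₄, x₅}, {x₁, x₄, x₆}, {x₁, x₅, x₆}, {x₂, x₃, x₄}, {x₂, x₃, x₅}, {x₂, x₃, x₆}, {x₂, x₄, x₅}, {x₂, x₄, x₆}, {x₂, x₅, x₆}, {x₃, x₄, x₅}, {x₃, x₄, x₆}, {x₃, x₅, x₆}, {x₄, x₅, x₆}, {x₁, x₂, x₃, x₄}, {x₁, x₂, x₃, x₅}, {x₁, x₂, x₃, x₆}, {x₁, x₂, x₄, x₅}, {x₁, x₂, x₄, x₆}, {x₁, x₂, x₅, x₆}, {x₁, x₃, x₄, x₅}, {x₁, x₃, x₄, x₆}, {x₁, x₃, x₅, x₆}, {x₁, x₄, x₅, x₆}, {x₂, x₃, x₄, x₅}, {x₂, x₃, x₄, x₆}, {x₂, x₃, x₅, x₆}, {x₂, x₄, x₅, x₆}, {x₃, x₄, x₅, x₆}, {x₁, x₂, x₃, x₄, x₅}, {x₁, x₂, x₃, x₄, x₆}, {x₁, x₂, x₃, x₅, x₆}, {x₁, x₂, x₄, x₅, x₆}, {x₁, x₃, x₄, x₅, x₆}, {x₂, x₃, x₄, x₅, x₆}, X }

Trace:
Initial family (6 sets): { {}, {x₁}, {x₁, x₅}, {x₁, x₂, x₃}, {x₃, x₅, x₆}, X }.
Pass 1. New:
  {x₁, x₂, x₄}  = {x₃, x₅, x₆}ᶜ
  {x₄, x₅, x₆}  = {x₁, x₂, x₃}ᶜ
  {x₁, x₂, x₃, x₅}  = {x₁, x₂, x₃} ∪ {x₁, x₅}
  {x₁, x₃, x₅, x₆}  = {x₃, x₅, x₆} ∪ {x₁, x₅}
  {x₂, x₃, x₄, x₆}  = {x₁, x₅}ᶜ
  {x₁, x₂, x₃, x₅, x₆}  = {x₁, x₂, x₃} ∪ {x₃, x₅, x₆}
  {x₂, x₃, x₄, x₅, x₆}  = {x₁}ᶜ
  — 13 sets.
Pass 2. New:
  {x₄}  = {x₁, x₂, x₃, x₅, x₆}ᶜ
  {x₂, x₄}  = {x₁, x₃, x₅, x₆}ᶜ
  {x₄, x₆}  = {x₁, x₂, x₃, x₅}ᶜ
  {x₁, x₂, x₃, x₄}  = {x₁, x₂, x₃} ∪ {x₁, x₂, x₄}
  {x₁, x₂, x₄, x₅}  = {x₁, x₂, x₄} ∪ {x₁, x₅}
  {x₁, x₄, x₅, x₆}  = {x₁, x₅} ∪ {x₄, x₅, x₆}
  {x₃, x₄, x₅, x₆}  = {x₃, x₅, x₆} ∪ {x₄, x₅, x₆}
  {x₁, x₂, x₃, x₄, x₅}  = {x₁, x₂, x₄} ∪ {x₁, x₂, x₃, x₅}
  {x₁, x₂, x₃, x₄, x₆}  = {x₁, x₂, x₃} ∪ {x₂, x₃, x₄, x₆}
  {x₁, x₂, x₄, x₅, x₆}  = {x₁, x₂, x₄} ∪ {x₄, x₅, x₆}
  {x₁, x₃, x₄, x₅, x₆}  = {x₁, x₃, x₅, x₆} ∪ {x₄, x₅, x₆}
  — 24 sets.
Pass 3 (14 new):
  {x₂}  = {x₁, x₃, x₄, x₅, x₆}ᶜ
  {x₃}  = {x₁, x₂, x₄, x₅, x₆}ᶜ
  {x₅}  = {x₁, x₂, x₃, x₄, x₆}ᶜ
  {x₆}  = {x₁, x₂, x₃, x₄, x₅}ᶜ
  {x₁, x₂}  = {x₃, x₄, x₅, x₆}ᶜ
  {x₁, x₄}  = {x₄} ∪ {x₁}
  {x₂, x₃}  = {x₁, x₄, x₅, x₆}ᶜ
  {x₃, x₆}  = {x₁, x₂, x₄, x₅}ᶜ
  {x₅, x₆}  = {x₁, x₂, x₃, x₄}ᶜ
  {x₁, x₄, x₅}  = {x₁, x₅} ∪ {x₄}
  {x₁, x₄, x₆}  = {x₄, x₆} ∪ {x₁}
  {x₂, x₄, x₆}  = {x₄, x₆} ∪ {x₂, x₄}
  {x₁, x₂, x₄, x₆}  = {x₄, x₆} ∪ {x₁, x₂, x₄}
  {x₂, x₄, x₅, x₆}  = {x₄, x₅, x₆} ∪ {x₂, x₄}
  — 38 sets.
Pass 4. New:
  {x₁, x₃}  = {x₂, x₄, x₅, x₆}ᶜ
  {x₁, x₆}  = {x₁} ∪ {x₆}
  {x₂, x₅}  = {x₂} ∪ {x₅}
  {x₂, x₆}  = {x₂} ∪ {x₆}
  {x₃, x₄}  = {x₃} ∪ {x₄}
  {x₃, x₅}  = {x₁, x₂, x₄, x₆}ᶜ
  {x₄, x₅}  = {x₄} ∪ {x₅}
  {x₁, x₂, x₅}  = {x₂} ∪ {x₁, x₅}
  {x₁, x₂, x₆}  = {x₁, x₂} ∪ {x₆}
  {x₁, x₃, x₄}  = {x₃} ∪ {x₁, x₄}
  {x₁, x₃, x₅}  = {x₂, x₄, x₆}ᶜ
  {x₁, x₃, x₆}  = {x₃, x₆} ∪ {x₁}
  {x₁, x₅, x₆}  = {x₁} ∪ {x₅, x₆}
  {x₂, x₃, x₄}  = {x₃} ∪ {x₂, x₄}
  {x₂, x₃, x₅}  = {x₁, x₄, x₆}ᶜ
  {x₂, x₃, x₆}  = {x₁, x₄, x₅}ᶜ
  {x₂, x₄, x₅}  = {x₂, x₄} ∪ {x₅}
  {x₂, x₅, x₆}  = {x₂} ∪ {x₅, x₆}
  {x₃, x₄, x₆}  = {x₃} ∪ {x₄, x₆}
  {x₁, x₂, x₃, x₆}  = {x₁, x₂, x₃} ∪ {x₃, x₆}
  {x₁, x₂, x₅, x₆}  = {x₁, x₂} ∪ {x₅, x₆}
  {x₁, x₃, x₄, x₅}  = {x₃} ∪ {x₁, x₄, x₅}
  {x₁, x₃, x₄, x₆}  = {x₃} ∪ {x₁, x₄, x₆}
  {x₂, x₃, x₅, x₆}  = {x₁, x₄}ᶜ
  — 62 sets.
Pass 5 adds 2:
  {x₃, x₄, x₅}  = {x₁, x₂, x₆}ᶜ
  {x₂, x₃, x₄, x₅}  = {x₁, x₆}ᶜ
  — 64 sets.
After Pass 6 the family is unchanged; done.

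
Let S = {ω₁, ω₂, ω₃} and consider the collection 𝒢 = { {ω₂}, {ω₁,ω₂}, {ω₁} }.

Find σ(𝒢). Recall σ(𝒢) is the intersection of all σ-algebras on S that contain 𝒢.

Begin from { {}, {ω₁}, {ω₂}, {ω₁,ω₂}, S } (that is, 𝒢 plus ∅ and S).
Round 1. New:
  {ω₃}  = S∖{ω₁,ω₂}
  {ω₁,ω₃}  = S∖{ω₂}
  {ω₂,ω₃}  = S∖{ω₁}
  (now 8)
Round 2: stable.

|σ(𝒢)| = 8.  σ(𝒢) = { {}, {ω₁}, {ω₂}, {ω₃}, {ω₁,ω₂}, {ω₁,ω₃}, {ω₂,ω₃}, S }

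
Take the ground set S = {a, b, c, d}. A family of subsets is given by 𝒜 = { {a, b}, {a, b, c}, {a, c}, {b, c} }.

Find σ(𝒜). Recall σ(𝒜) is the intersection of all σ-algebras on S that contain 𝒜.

Seed the family with 𝒜 together with ∅ and S: { {}, {a, b}, {a, c}, {b, c}, {a, b, c}, S }.
Step 1 adds 4:
  {d}  = S∖{a, b, c}
  {a, d}  = S∖{b, c}
  {b, d}  = S∖{a, c}
  {c, d}  = S∖{a, b}
  [10 total]
Step 2: +3 →
  {a, b, d}  = {a, b} ∪ {a, d}
  {a, c, d}  = {c, d} ∪ {a, d}
  {b, c, d}  = {c, d} ∪ {b, c}
  [13 total]
Step 3 adds 3:
  {a}  = S∖{b, c, d}
  {b}  = S∖{a, c, d}
  {c}  = S∖{a, b, d}
  [16 total]
After Step 4 the family is unchanged; done.

Hence σ(𝒜) has 16 members: { {}, {a}, {b}, {c}, {d}, {a, b}, {a, c}, {a, d}, {b, c}, {b, d}, {c, d}, {a, b, c}, {a, b, d}, {a, c, d}, {b, c, d}, S }.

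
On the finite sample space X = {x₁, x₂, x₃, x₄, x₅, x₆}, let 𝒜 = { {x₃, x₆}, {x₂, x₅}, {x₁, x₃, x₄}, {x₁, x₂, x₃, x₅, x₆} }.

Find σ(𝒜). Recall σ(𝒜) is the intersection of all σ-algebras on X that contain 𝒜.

Initial family (6 sets): { {}, {x₂, x₅}, {x₃, x₆}, {x₁, x₃, x₄}, {x₁, x₂, x₃, x₅, x₆}, X }.
Iteration 1: +6 →
  {x₄}  = X∖{x₁, x₂, x₃, x₅, x₆}
  {x₂, x₅, x₆}  = X∖{x₁, x₃, x₄}
  {x₁, x₂, x₄, x₅}  = X∖{x₃, x₆}
  {x₁, x₃, x₄, x₆}  = X∖{x₂, x₅}
  {x₂, x₃, x₅, x₆}  = {x₂, x₅} ∪ {x₃, x₆}
  {x₁, x₂, x₃, x₄, x₅}  = {x₂, x₅} ∪ {x₁, x₃, x₄}
  |family| = 12
Iteration 2 (7 new):
  {x₆}  = X∖{x₁, x₂, x₃, x₄, x₅}
  {x₁, x₄}  = X∖{x₂, x₃, x₅, x₆}
  {x₂, x₄, x₅}  = {x₂, x₅} ∪ {x₄}
  {x₃, x₄, x₆}  = {x₃, x₆} ∪ {x₄}
  {x₂, x₄, x₅, x₆}  = {x₂, x₅, x₆} ∪ {x₄}
  {x₁, x₂, x₄, x₅, x₆}  = {x₂, x₅, x₆} ∪ {x₁, x₂, x₄, x₅}
  {x₂, x₃, x₄, x₅, x₆}  = {x₄} ∪ {x₂, x₃, x₅, x₆}
  |family| = 19
Iteration 3 (7 new):
  {x₁}  = X∖{x₂, x₃, x₄, x₅, x₆}
  {x₃}  = X∖{x₁, x₂, x₄, x₅, x₆}
  {x₁, x₃}  = X∖{x₂, x₄, x₅, x₆}
  {x₄, x₆}  = {x₆} ∪ {x₄}
  {x₁, x₂, x₅}  = X∖{x₃, x₄, x₆}
  {x₁, x₃, x₆}  = X∖{x₂, x₄, x₅}
  {x₁, x₄, x₆}  = {x₁, x₄} ∪ {x₆}
  |family| = 26
Iteration 4: +6 →
  {x₁, x₆}  = {x₁} ∪ {x₆}
  {x₃, x₄}  = {x₃} ∪ {x₄}
  {x₂, x₃, x₅}  = X∖{x₁, x₄, x₆}
  {x₁, x₂, x₃, x₅}  = X∖{x₄, x₆}
  {x₁, x₂, x₅, x₆}  = {x₁} ∪ {x₂, x₅, x₆}
  {x₂, x₃, x₄, x₅}  = {x₃} ∪ {x₂, x₄, x₅}
  |family| = 32
Iteration 5: already closed under ᶜ and ∪.

σ(𝒜) = { {}, {x₁}, {x₃}, {x₄}, {x₆}, {x₁, x₃}, {x₁, x₄}, {x₁, x₆}, {x₂, x₅}, {x₃, x₄}, {x₃, x₆}, {x₄, x₆}, {x₁, x₂, x₅}, {x₁, x₃, x₄}, {x₁, x₃, x₆}, {x₁, x₄, x₆}, {x₂, x₃, x₅}, {x₂, x₄, x₅}, {x₂, x₅, x₆}, {x₃, x₄, x₆}, {x₁, x₂, x₃, x₅}, {x₁, x₂, x₄, x₅}, {x₁, x₂, x₅, x₆}, {x₁, x₃, x₄, x₆}, {x₂, x₃, x₄, x₅}, {x₂, x₃, x₅, x₆}, {x₂, x₄, x₅, x₆}, {x₁, x₂, x₃, x₄, x₅}, {x₁, x₂, x₃, x₅, x₆}, {x₁, x₂, x₄, x₅, x₆}, {x₂, x₃, x₄, x₅, x₆}, X }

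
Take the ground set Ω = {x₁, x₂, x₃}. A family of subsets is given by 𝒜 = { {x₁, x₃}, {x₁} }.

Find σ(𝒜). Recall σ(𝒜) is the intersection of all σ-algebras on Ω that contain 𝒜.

σ(𝒜) (8 sets): { {}, {x₁}, {x₂}, {x₃}, {x₁, x₂}, {x₁, x₃}, {x₂, x₃}, Ω }

Working:
Start: 𝒜 ∪ {∅, Ω} = { {}, {x₁}, {x₁, x₃}, Ω }.
Iteration 1: 2 new —
  {x₂}  = {x₁, x₃}ᶜ
  {x₂, x₃}  = {x₁}ᶜ
  |family| = 6
Iteration 2 adds 1:
  {x₁, x₂}  = {x₂} ∪ {x₁}
  |family| = 7
Iteration 3. New:
  {x₃}  = {x₁, x₂}ᶜ
  |family| = 8
Iteration 4 adds nothing — fixpoint reached.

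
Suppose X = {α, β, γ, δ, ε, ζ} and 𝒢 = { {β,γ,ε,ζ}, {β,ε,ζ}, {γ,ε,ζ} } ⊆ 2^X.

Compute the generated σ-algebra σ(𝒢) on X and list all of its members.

|σ(𝒢)| = 16.  σ(𝒢) = { ∅, {β}, {γ}, {α,δ}, {β,γ}, {ε,ζ}, {α,β,δ}, {α,γ,δ}, {β,ε,ζ}, {γ,ε,ζ}, {α,β,γ,δ}, {α,δ,ε,ζ}, {β,γ,ε,ζ}, {α,β,δ,ε,ζ}, {α,γ,δ,ε,ζ}, X }

Derivation:
Take S₀ = 𝒢 ∪ {∅, X} = { ∅, {β,ε,ζ}, {γ,ε,ζ}, {β,γ,ε,ζ}, X }.
Pass 1 adds 3:
  {α,δ}  = X∖{β,γ,ε,ζ}
  {α,β,δ}  = X∖{γ,ε,ζ}
  {α,γ,δ}  = X∖{β,ε,ζ}
Pass 2. New:
  {α,β,γ,δ}  = {α,γ,δ} ∪ {α,β,δ}
  {α,β,δ,ε,ζ}  = {β,ε,ζ} ∪ {α,δ}
  {α,γ,δ,ε,ζ}  = {α,γ,δ} ∪ {γ,ε,ζ}
Pass 3 adds 3:
  {β}  = X∖{α,γ,δ,ε,ζ}
  {γ}  = X∖{α,β,δ,ε,ζ}
  {ε,ζ}  = X∖{α,β,γ,δ}
Pass 4: +2 →
  {β,γ}  = {γ} ∪ {β}
  {α,δ,ε,ζ}  = {α,δ} ∪ {ε,ζ}
Pass 5: already closed under ᶜ and ∪.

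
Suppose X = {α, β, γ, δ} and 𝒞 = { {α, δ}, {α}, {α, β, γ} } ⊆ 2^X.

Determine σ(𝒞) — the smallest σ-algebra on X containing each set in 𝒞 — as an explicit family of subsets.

σ(𝒞) (8 sets): { {}, {α}, {δ}, {α, δ}, {β, γ}, {α, β, γ}, {β, γ, δ}, X }

Check:
Seed the family with 𝒞 together with ∅ and X: { {}, {α}, {α, δ}, {α, β, γ}, X }.
Step 1: 3 new —
  {δ}  = X∖{α, β, γ}
  {β, γ}  = X∖{α, δ}
  {β, γ, δ}  = X∖{α}
  — 8 sets.
Step 2: closed — nothing new.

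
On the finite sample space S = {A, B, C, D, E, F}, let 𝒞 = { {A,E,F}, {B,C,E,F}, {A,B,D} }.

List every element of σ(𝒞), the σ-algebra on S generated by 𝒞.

Start: 𝒞 ∪ {∅, S} = { {}, {A,B,D}, {A,E,F}, {B,C,E,F}, S }.
Pass 1: +5 →
  {A,D}  = complement {B,C,E,F}
  {B,C,D}  = complement {A,E,F}
  {C,E,F}  = complement {A,B,D}
  {A,B,C,E,F}  = {A,E,F} ∪ {B,C,E,F}
  {A,B,D,E,F}  = {A,E,F} ∪ {A,B,D}
  (now 10)
Pass 2 (7 new):
  {C}  = complement {A,B,D,E,F}
  {D}  = complement {A,B,C,E,F}
  {A,B,C,D}  = {B,C,D} ∪ {A,B,D}
  {A,C,E,F}  = {A,E,F} ∪ {C,E,F}
  {A,D,E,F}  = {A,D} ∪ {A,E,F}
  {A,C,D,E,F}  = {A,D} ∪ {C,E,F}
  {B,C,D,E,F}  = {B,C,D} ∪ {C,E,F}
  (now 17)
Pass 3 adds 8:
  {A}  = complement {B,C,D,E,F}
  {B}  = complement {A,C,D,E,F}
  {B,C}  = complement {A,D,E,F}
  {B,D}  = complement {A,C,E,F}
  {C,D}  = {C} ∪ {D}
  {E,F}  = complement {A,B,C,D}
  {A,C,D}  = {C} ∪ {A,D}
  {C,D,E,F}  = {C,E,F} ∪ {D}
  (now 25)
Pass 4. New:
  {A,B}  = complement {C,D,E,F}
  {A,C}  = {A} ∪ {C}
  {A,B,C}  = {A} ∪ {B,C}
  {B,E,F}  = complement {A,C,D}
  {D,E,F}  = {E,F} ∪ {D}
  {A,B,E,F}  = complement {C,D}
  {B,D,E,F}  = {E,F} ∪ {B,D}
  (now 32)
Pass 5: stable.

σ(𝒞) = { {}, {A}, {B}, {C}, {D}, {A,B}, {A,C}, {A,D}, {B,C}, {B,D}, {C,D}, {E,F}, {A,B,C}, {A,B,D}, {A,C,D}, {A,E,F}, {B,C,D}, {B,E,F}, {C,E,F}, {D,E,F}, {A,B,C,D}, {A,B,E,F}, {A,C,E,F}, {A,D,E,F}, {B,C,E,F}, {B,D,E,F}, {C,D,E,F}, {A,B,C,E,F}, {A,B,D,E,F}, {A,C,D,E,F}, {B,C,D,E,F}, S }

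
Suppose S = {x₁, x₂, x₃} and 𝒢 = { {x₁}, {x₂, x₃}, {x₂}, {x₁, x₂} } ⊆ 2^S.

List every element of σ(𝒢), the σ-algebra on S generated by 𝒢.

Answer: σ(𝒢) = { ∅, {x₁}, {x₂}, {x₃}, {x₁, x₂}, {x₁, x₃}, {x₂, x₃}, S }

Working:
Take S₀ = 𝒢 ∪ {∅, S} = { ∅, {x₁}, {x₂}, {x₁, x₂}, {x₂, x₃}, S }.
Step 1 (2 new):
  {x₃}  = {x₁, x₂}ᶜ
  {x₁, x₃}  = {x₂}ᶜ
  (now 8)
After Step 2 the family is unchanged; done.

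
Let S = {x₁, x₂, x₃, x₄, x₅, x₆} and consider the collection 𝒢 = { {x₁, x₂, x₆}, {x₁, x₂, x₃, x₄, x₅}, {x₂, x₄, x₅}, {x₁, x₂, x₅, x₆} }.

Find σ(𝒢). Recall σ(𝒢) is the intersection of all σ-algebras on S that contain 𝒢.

Initial family (6 sets): { ∅, {x₁, x₂, x₆}, {x₂, x₄, x₅}, {x₁, x₂, x₅, x₆}, {x₁, x₂, x₃, x₄, x₅}, S }.
Round 1: +5 →
  {x₆}  = S∖{x₁, x₂, x₃, x₄, x₅}
  {x₃, x₄}  = S∖{x₁, x₂, x₅, x₆}
  {x₁, x₃, x₆}  = S∖{x₂, x₄, x₅}
  {x₃, x₄, x₅}  = S∖{x₁, x₂, x₆}
  {x₁, x₂, x₄, x₅, x₆}  = {x₁, x₂, x₆} ∪ {x₂, x₄, x₅}
Round 2: 10 new —
  {x₃}  = S∖{x₁, x₂, x₄, x₅, x₆}
  {x₃, x₄, x₆}  = {x₃, x₄} ∪ {x₆}
  {x₁, x₂, x₃, x₆}  = {x₁, x₃, x₆} ∪ {x₁, x₂, x₆}
  {x₁, x₃, x₄, x₆}  = {x₃, x₄} ∪ {x₁, x₃, x₆}
  {x₂, x₃, x₄, x₅}  = {x₃, x₄, x₅} ∪ {x₂, x₄, x₅}
  {x₂, x₄, x₅, x₆}  = {x₆} ∪ {x₂, x₄, x₅}
  {x₃, x₄, x₅, x₆}  = {x₃, x₄, x₅} ∪ {x₆}
  {x₁, x₂, x₃, x₄, x₆}  = {x₃, x₄} ∪ {x₁, x₂, x₆}
  {x₁, x₂, x₃, x₅, x₆}  = {x₁, x₃, x₆} ∪ {x₁, x₂, x₅, x₆}
  {x₁, x₃, x₄, x₅, x₆}  = {x₃, x₄, x₅} ∪ {x₁, x₃, x₆}
Round 3 adds 11:
  {x₂}  = S∖{x₁, x₃, x₄, x₅, x₆}
  {x₄}  = S∖{x₁, x₂, x₃, x₅, x₆}
  {x₅}  = S∖{x₁, x₂, x₃, x₄, x₆}
  {x₁, x₂}  = S∖{x₃, x₄, x₅, x₆}
  {x₁, x₃}  = S∖{x₂, x₄, x₅, x₆}
  {x₁, x₆}  = S∖{x₂, x₃, x₄, x₅}
  {x₂, x₅}  = S∖{x₁, x₃, x₄, x₆}
  {x₃, x₆}  = {x₆} ∪ {x₃}
  {x₄, x₅}  = S∖{x₁, x₂, x₃, x₆}
  {x₁, x₂, x₅}  = S∖{x₃, x₄, x₆}
  {x₂, x₃, x₄, x₅, x₆}  = {x₃, x₄, x₅} ∪ {x₂, x₄, x₅, x₆}
Round 4 (28 new):
  {x₁}  = S∖{x₂, x₃, x₄, x₅, x₆}
  {x₂, x₃}  = {x₂} ∪ {x₃}
  {x₂, x₄}  = {x₂} ∪ {x₄}
  {x₂, x₆}  = {x₂} ∪ {x₆}
  {x₃, x₅}  = {x₅} ∪ {x₃}
  {x₄, x₆}  = {x₆} ∪ {x₄}
  {x₅, x₆}  = {x₆} ∪ {x₅}
  {x₁, x₂, x₃}  = {x₁, x₂} ∪ {x₃}
  {x₁, x₂, x₄}  = {x₁, x₂} ∪ {x₄}
  {x₁, x₃, x₄}  = {x₃, x₄} ∪ {x₁, x₃}
  {x₁, x₃, x₅}  = {x₅} ∪ {x₁, x₃}
  {x₁, x₄, x₆}  = {x₁, x₆} ∪ {x₄}
  {x₁, x₅, x₆}  = {x₁, x₆} ∪ {x₅}
  {x₂, x₃, x₄}  = {x₃, x₄} ∪ {x₂}
  {x₂, x₃, x₅}  = {x₂, x₅} ∪ {x₃}
  {x₂, x₃, x₆}  = {x₂} ∪ {x₃, x₆}
  {x₂, x₅, x₆}  = {x₂, x₅} ∪ {x₆}
  {x₃, x₅, x₆}  = {x₅} ∪ {x₃, x₆}
  {x₄, x₅, x₆}  = {x₆} ∪ {x₄, x₅}
  {x₁, x₂, x₃, x₄}  = {x₃, x₄} ∪ {x₁, x₂}
  {x₁, x₂, x₃, x₅}  = {x₂, x₅} ∪ {x₁, x₃}
  {x₁, x₂, x₄, x₅}  = S∖{x₃, x₆}
  {x₁, x₂, x₄, x₆}  = {x₄} ∪ {x₁, x₂, x₆}
  {x₁, x₃, x₄, x₅}  = {x₃, x₄, x₅} ∪ {x₁, x₃}
  {x₁, x₃, x₅, x₆}  = {x₁, x₃, x₆} ∪ {x₅}
  {x₁, x₄, x₅, x₆}  = {x₁, x₆} ∪ {x₄, x₅}
  {x₂, x₃, x₄, x₆}  = {x₂} ∪ {x₃, x₄, x₆}
  {x₂, x₃, x₅, x₆}  = {x₂, x₅} ∪ {x₃, x₆}
Round 5 adds 4:
  {x₁, x₄}  = S∖{x₂, x₃, x₅, x₆}
  {x₁, x₅}  = S∖{x₂, x₃, x₄, x₆}
  {x₁, x₄, x₅}  = S∖{x₂, x₃, x₆}
  {x₂, x₄, x₆}  = S∖{x₁, x₃, x₅}
Round 6: no new sets; the family is a σ-algebra.

Therefore σ(𝒢) = { ∅, {x₁}, {x₂}, {x₃}, {x₄}, {x₅}, {x₆}, {x₁, x₂}, {x₁, x₃}, {x₁, x₄}, {x₁, x₅}, {x₁, x₆}, {x₂, x₃}, {x₂, x₄}, {x₂, x₅}, {x₂, x₆}, {x₃, x₄}, {x₃, x₅}, {x₃, x₆}, {x₄, x₅}, {x₄, x₆}, {x₅, x₆}, {x₁, x₂, x₃}, {x₁, x₂, x₄}, {x₁, x₂, x₅}, {x₁, x₂, x₆}, {x₁, x₃, x₄}, {x₁, x₃, x₅}, {x₁, x₃, x₆}, {x₁, x₄, x₅}, {x₁, x₄, x₆}, {x₁, x₅, x₆}, {x₂, x₃, x₄}, {x₂, x₃, x₅}, {x₂, x₃, x₆}, {x₂, x₄, x₅}, {x₂, x₄, x₆}, {x₂, x₅, x₆}, {x₃, x₄, x₅}, {x₃, x₄, x₆}, {x₃, x₅, x₆}, {x₄, x₅, x₆}, {x₁, x₂, x₃, x₄}, {x₁, x₂, x₃, x₅}, {x₁, x₂, x₃, x₆}, {x₁, x₂, x₄, x₅}, {x₁, x₂, x₄, x₆}, {x₁, x₂, x₅, x₆}, {x₁, x₃, x₄, x₅}, {x₁, x₃, x₄, x₆}, {x₁, x₃, x₅, x₆}, {x₁, x₄, x₅, x₆}, {x₂, x₃, x₄, x₅}, {x₂, x₃, x₄, x₆}, {x₂, x₃, x₅, x₆}, {x₂, x₄, x₅, x₆}, {x₃, x₄, x₅, x₆}, {x₁, x₂, x₃, x₄, x₅}, {x₁, x₂, x₃, x₄, x₆}, {x₁, x₂, x₃, x₅, x₆}, {x₁, x₂, x₄, x₅, x₆}, {x₁, x₃, x₄, x₅, x₆}, {x₂, x₃, x₄, x₅, x₆}, S } (|σ(𝒢)| = 64).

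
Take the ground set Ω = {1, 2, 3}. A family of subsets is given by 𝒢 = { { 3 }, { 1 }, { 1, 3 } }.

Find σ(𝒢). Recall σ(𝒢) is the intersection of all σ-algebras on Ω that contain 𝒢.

Answer: σ(𝒢) = { {  }, { 1 }, { 2 }, { 3 }, { 1, 2 }, { 1, 3 }, { 2, 3 }, Ω }

Trace:
Initial family (5 sets): { {  }, { 1 }, { 3 }, { 1, 3 }, Ω }.
Iteration 1: +3 →
  { 2 }  = Ω∖{ 1, 3 }
  { 1, 2 }  = Ω∖{ 3 }
  { 2, 3 }  = Ω∖{ 1 }
  |family| = 8
Iteration 2: closed — nothing new.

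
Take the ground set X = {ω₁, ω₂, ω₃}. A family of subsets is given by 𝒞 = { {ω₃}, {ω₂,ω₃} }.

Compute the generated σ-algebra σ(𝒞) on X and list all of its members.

|σ(𝒞)| = 8.  σ(𝒞) = { ∅, {ω₁}, {ω₂}, {ω₃}, {ω₁,ω₂}, {ω₁,ω₃}, {ω₂,ω₃}, X }

Working:
Take S₀ = 𝒞 ∪ {∅, X} = { ∅, {ω₃}, {ω₂,ω₃}, X }.
Pass 1: +2 →
  {ω₁}  = X∖{ω₂,ω₃}
  {ω₁,ω₂}  = X∖{ω₃}
  — 6 sets.
Pass 2 adds 1:
  {ω₁,ω₃}  = {ω₃} ∪ {ω₁}
  — 7 sets.
Pass 3: +1 →
  {ω₂}  = X∖{ω₁,ω₃}
  — 8 sets.
Pass 4: no new sets; the family is a σ-algebra.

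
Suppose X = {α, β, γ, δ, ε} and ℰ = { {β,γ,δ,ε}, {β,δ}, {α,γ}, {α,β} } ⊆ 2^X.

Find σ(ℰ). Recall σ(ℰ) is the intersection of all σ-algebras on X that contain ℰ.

σ(ℰ) (32 sets): { {}, {α}, {β}, {γ}, {δ}, {ε}, {α,β}, {α,γ}, {α,δ}, {α,ε}, {β,γ}, {β,δ}, {β,ε}, {γ,δ}, {γ,ε}, {δ,ε}, {α,β,γ}, {α,β,δ}, {α,β,ε}, {α,γ,δ}, {α,γ,ε}, {α,δ,ε}, {β,γ,δ}, {β,γ,ε}, {β,δ,ε}, {γ,δ,ε}, {α,β,γ,δ}, {α,β,γ,ε}, {α,β,δ,ε}, {α,γ,δ,ε}, {β,γ,δ,ε}, X }

Check:
Begin from { {}, {α,β}, {α,γ}, {β,δ}, {β,γ,δ,ε}, X } (that is, ℰ plus ∅ and X).
Iteration 1. New:
  {α}  = X∖{β,γ,δ,ε}
  {α,β,γ}  = {α,β} ∪ {α,γ}
  {α,β,δ}  = {α,β} ∪ {β,δ}
  {α,γ,ε}  = X∖{β,δ}
  {β,δ,ε}  = X∖{α,γ}
  {γ,δ,ε}  = X∖{α,β}
  {α,β,γ,δ}  = {α,γ} ∪ {β,δ}
  [13 total]
Iteration 2. New:
  {ε}  = X∖{α,β,γ,δ}
  {γ,ε}  = X∖{α,β,δ}
  {δ,ε}  = X∖{α,β,γ}
  {α,β,γ,ε}  = {α,β,γ} ∪ {α,γ,ε}
  {α,β,δ,ε}  = {α,β} ∪ {β,δ,ε}
  {α,γ,δ,ε}  = {γ,δ,ε} ∪ {α,γ,ε}
  [19 total]
Iteration 3 adds 6:
  {β}  = X∖{α,γ,δ,ε}
  {γ}  = X∖{α,β,δ,ε}
  {δ}  = X∖{α,β,γ,ε}
  {α,ε}  = {ε} ∪ {α}
  {α,β,ε}  = {α,β} ∪ {ε}
  {α,δ,ε}  = {δ,ε} ∪ {α}
  [25 total]
Iteration 4: 7 new —
  {α,δ}  = {δ} ∪ {α}
  {β,γ}  = X∖{α,δ,ε}
  {β,ε}  = {β} ∪ {ε}
  {γ,δ}  = X∖{α,β,ε}
  {α,γ,δ}  = {α,γ} ∪ {δ}
  {β,γ,δ}  = X∖{α,ε}
  {β,γ,ε}  = {β} ∪ {γ,ε}
  [32 total]
Iteration 5 adds nothing — fixpoint reached.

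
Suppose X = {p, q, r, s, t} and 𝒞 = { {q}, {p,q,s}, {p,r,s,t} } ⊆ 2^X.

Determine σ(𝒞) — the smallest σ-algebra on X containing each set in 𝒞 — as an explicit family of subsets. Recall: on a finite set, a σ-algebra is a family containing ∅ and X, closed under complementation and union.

Start: 𝒞 ∪ {∅, X} = { {}, {q}, {p,q,s}, {p,r,s,t}, X }.
Step 1 adds 1:
  {r,t}  = complement {p,q,s}
  — 6 sets.
Step 2 adds 1:
  {q,r,t}  = {r,t} ∪ {q}
  — 7 sets.
Step 3. New:
  {p,s}  = complement {q,r,t}
  — 8 sets.
Step 4: already closed under ᶜ and ∪.

Hence σ(𝒞) has 8 members: { {}, {q}, {p,s}, {r,t}, {p,q,s}, {q,r,t}, {p,r,s,t}, X }.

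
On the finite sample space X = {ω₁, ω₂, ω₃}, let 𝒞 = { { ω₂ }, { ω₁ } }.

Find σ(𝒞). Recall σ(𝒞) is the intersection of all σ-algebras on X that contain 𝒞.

Start: 𝒞 ∪ {∅, X} = { ∅, { ω₁ }, { ω₂ }, X }.
Iteration 1 adds 3:
  { ω₁, ω₂ }  = { ω₂ } ∪ { ω₁ }
  { ω₁, ω₃ }  = X∖{ ω₂ }
  { ω₂, ω₃ }  = X∖{ ω₁ }
  [7 total]
Iteration 2 adds 1:
  { ω₃ }  = X∖{ ω₁, ω₂ }
  [8 total]
Iteration 3 adds nothing — fixpoint reached.

|σ(𝒞)| = 8.  σ(𝒞) = { ∅, { ω₁ }, { ω₂ }, { ω₃ }, { ω₁, ω₂ }, { ω₁, ω₃ }, { ω₂, ω₃ }, X }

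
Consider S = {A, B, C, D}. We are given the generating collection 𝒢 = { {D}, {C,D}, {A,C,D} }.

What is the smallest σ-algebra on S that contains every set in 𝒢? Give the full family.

Seed the family with 𝒢 together with ∅ and S: { {}, {D}, {C,D}, {A,C,D}, S }.
Step 1: 3 new —
  {B}  = {A,C,D}ᶜ
  {A,B}  = {C,D}ᶜ
  {A,B,C}  = {D}ᶜ
  — 8 sets.
Step 2: 3 new —
  {B,D}  = {D} ∪ {B}
  {A,B,D}  = {D} ∪ {A,B}
  {B,C,D}  = {B} ∪ {C,D}
  — 11 sets.
Step 3 adds 3:
  {A}  = {B,C,D}ᶜ
  {C}  = {A,B,D}ᶜ
  {A,C}  = {B,D}ᶜ
  — 14 sets.
Step 4 (2 new):
  {A,D}  = {D} ∪ {A}
  {B,C}  = {C} ∪ {B}
  — 16 sets.
After Step 5 the family is unchanged; done.

Hence σ(𝒢) has 16 members: { {}, {A}, {B}, {C}, {D}, {A,B}, {A,C}, {A,D}, {B,C}, {B,D}, {C,D}, {A,B,C}, {A,B,D}, {A,C,D}, {B,C,D}, S }.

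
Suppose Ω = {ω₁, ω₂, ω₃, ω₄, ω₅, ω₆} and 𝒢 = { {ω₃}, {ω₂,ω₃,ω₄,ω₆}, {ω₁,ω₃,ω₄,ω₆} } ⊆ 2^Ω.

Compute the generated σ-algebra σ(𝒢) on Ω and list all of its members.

Take S₀ = 𝒢 ∪ {∅, Ω} = { {}, {ω₃}, {ω₁,ω₃,ω₄,ω₆}, {ω₂,ω₃,ω₄,ω₆}, Ω }.
Pass 1. New:
  {ω₁,ω₅}  = ᶜ of {ω₂,ω₃,ω₄,ω₆}
  {ω₂,ω₅}  = ᶜ of {ω₁,ω₃,ω₄,ω₆}
  {ω₁,ω₂,ω₃,ω₄,ω₆}  = {ω₂,ω₃,ω₄,ω₆} ∪ {ω₁,ω₃,ω₄,ω₆}
  {ω₁,ω₂,ω₄,ω₅,ω₆}  = ᶜ of {ω₃}
  — 9 sets.
Pass 2. New:
  {ω₅}  = ᶜ of {ω₁,ω₂,ω₃,ω₄,ω₆}
  {ω₁,ω₂,ω₅}  = {ω₂,ω₅} ∪ {ω₁,ω₅}
  {ω₁,ω₃,ω₅}  = {ω₃} ∪ {ω₁,ω₅}
  {ω₂,ω₃,ω₅}  = {ω₂,ω₅} ∪ {ω₃}
  {ω₁,ω₃,ω₄,ω₅,ω₆}  = {ω₁,ω₃,ω₄,ω₆} ∪ {ω₁,ω₅}
  {ω₂,ω₃,ω₄,ω₅,ω₆}  = {ω₂,ω₅} ∪ {ω₂,ω₃,ω₄,ω₆}
  — 15 sets.
Pass 3 (7 new):
  {ω₁}  = ᶜ of {ω₂,ω₃,ω₄,ω₅,ω₆}
  {ω₂}  = ᶜ of {ω₁,ω₃,ω₄,ω₅,ω₆}
  {ω₃,ω₅}  = {ω₃} ∪ {ω₅}
  {ω₁,ω₄,ω₆}  = ᶜ of {ω₂,ω₃,ω₅}
  {ω₂,ω₄,ω₆}  = ᶜ of {ω₁,ω₃,ω₅}
  {ω₃,ω₄,ω₆}  = ᶜ of {ω₁,ω₂,ω₅}
  {ω₁,ω₂,ω₃,ω₅}  = {ω₃} ∪ {ω₁,ω₂,ω₅}
  — 22 sets.
Pass 4 adds 8:
  {ω₁,ω₂}  = {ω₂} ∪ {ω₁}
  {ω₁,ω₃}  = {ω₃} ∪ {ω₁}
  {ω₂,ω₃}  = {ω₂} ∪ {ω₃}
  {ω₄,ω₆}  = ᶜ of {ω₁,ω₂,ω₃,ω₅}
  {ω₁,ω₂,ω₄,ω₆}  = ᶜ of {ω₃,ω₅}
  {ω₁,ω₄,ω₅,ω₆}  = {ω₁,ω₄,ω₆} ∪ {ω₁,ω₅}
  {ω₂,ω₄,ω₅,ω₆}  = {ω₂,ω₄,ω₆} ∪ {ω₂,ω₅}
  {ω₃,ω₄,ω₅,ω₆}  = {ω₃,ω₅} ∪ {ω₃,ω₄,ω₆}
  — 30 sets.
Pass 5. New:
  {ω₁,ω₂,ω₃}  = {ω₁,ω₂} ∪ {ω₃}
  {ω₄,ω₅,ω₆}  = {ω₅} ∪ {ω₄,ω₆}
  — 32 sets.
Pass 6: stable.

σ(𝒢) = { {}, {ω₁}, {ω₂}, {ω₃}, {ω₅}, {ω₁,ω₂}, {ω₁,ω₃}, {ω₁,ω₅}, {ω₂,ω₃}, {ω₂,ω₅}, {ω₃,ω₅}, {ω₄,ω₆}, {ω₁,ω₂,ω₃}, {ω₁,ω₂,ω₅}, {ω₁,ω₃,ω₅}, {ω₁,ω₄,ω₆}, {ω₂,ω₃,ω₅}, {ω₂,ω₄,ω₆}, {ω₃,ω₄,ω₆}, {ω₄,ω₅,ω₆}, {ω₁,ω₂,ω₃,ω₅}, {ω₁,ω₂,ω₄,ω₆}, {ω₁,ω₃,ω₄,ω₆}, {ω₁,ω₄,ω₅,ω₆}, {ω₂,ω₃,ω₄,ω₆}, {ω₂,ω₄,ω₅,ω₆}, {ω₃,ω₄,ω₅,ω₆}, {ω₁,ω₂,ω₃,ω₄,ω₆}, {ω₁,ω₂,ω₄,ω₅,ω₆}, {ω₁,ω₃,ω₄,ω₅,ω₆}, {ω₂,ω₃,ω₄,ω₅,ω₆}, Ω }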